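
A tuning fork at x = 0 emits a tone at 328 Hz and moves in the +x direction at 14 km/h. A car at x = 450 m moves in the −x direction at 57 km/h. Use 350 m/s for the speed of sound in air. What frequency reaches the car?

347 Hz

14 km/h = 3.889 m/s; 57 km/h = 15.83 m/s.
The observer lies on the +x side, so the source is heading toward the observer and the observer is heading toward the source.
Both move, so f' = f · (v + v_o)/(v − v_s).
f' = 328 × (350 + 15.83)/(350 − 3.889) = 328 × 365.83/346.11 ≈ 347 Hz.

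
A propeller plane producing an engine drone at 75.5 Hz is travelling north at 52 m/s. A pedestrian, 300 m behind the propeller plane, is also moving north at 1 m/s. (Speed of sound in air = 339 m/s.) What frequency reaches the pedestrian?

The pedestrian is behind, so the propeller plane is moving away from it while the pedestrian is moving toward the propeller plane.
General Doppler shift: f' = f · (v + v_o)/(v + v_s).
f' = 75.5 × (339 + 1)/(339 + 52) = 75.5 × 340/391 ≈ 66 Hz.

66 Hz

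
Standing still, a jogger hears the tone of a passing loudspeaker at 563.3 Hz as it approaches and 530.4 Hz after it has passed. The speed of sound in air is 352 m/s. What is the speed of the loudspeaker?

10.6 m/s

f₁/f₂ = (v + v_s)/(v − v_s), so v_s = v · (f₁ − f₂)/(f₁ + f₂).
v_s = 352 × (563.3 − 530.4)/(563.3 + 530.4) = 352 × 32.9/1093.7 ≈ 10.6 m/s.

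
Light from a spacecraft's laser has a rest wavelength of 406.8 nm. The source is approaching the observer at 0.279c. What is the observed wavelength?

Relativistic Doppler for wavelength: λ' = λ₀ · √((1 − β)/(1 + β)).
λ' = 406.8 × √(0.7210/1.2790) = 406.8 × 0.75081 ≈ 305.4 nm.

305.4 nm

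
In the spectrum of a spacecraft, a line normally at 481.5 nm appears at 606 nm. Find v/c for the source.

λ'/λ₀ = 1.2586 > 1 (redshift), so the source is receding.
λ'/λ₀ = √((1 + β)/(1 − β)) for a receding source ⇒ β = (r² − 1)/(r² + 1) with r = λ'/λ₀.
β = (1.5840 − 1)/(1.5840 + 1) ≈ 0.226.

0.226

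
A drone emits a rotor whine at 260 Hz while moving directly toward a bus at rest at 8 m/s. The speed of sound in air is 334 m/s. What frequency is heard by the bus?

266 Hz

With the source moving toward a stationary observer, f' = f · v/(v − v_s).
f' = 260 × 334/(334 − 8) = 260 × 334/326 ≈ 266 Hz.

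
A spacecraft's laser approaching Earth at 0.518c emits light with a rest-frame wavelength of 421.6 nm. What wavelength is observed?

237.6 nm

Relativistic Doppler for wavelength: λ' = λ₀ · √((1 − β)/(1 + β)).
λ' = 421.6 × √(0.4820/1.5180) = 421.6 × 0.56349 ≈ 237.6 nm.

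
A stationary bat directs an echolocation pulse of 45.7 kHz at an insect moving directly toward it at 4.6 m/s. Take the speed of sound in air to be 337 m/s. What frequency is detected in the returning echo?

47.0 kHz

At the insect (a moving observer), f₁ = f₀ · (v + u)/v = 45.7 × 341.6/337 ≈ 46.3 kHz.
The reflection then acts as a moving source: f₂ = f₁ · v/(v − u) ≈ 47.0 kHz.
Equivalently f₂ = f₀ · (v + u)/(v − u).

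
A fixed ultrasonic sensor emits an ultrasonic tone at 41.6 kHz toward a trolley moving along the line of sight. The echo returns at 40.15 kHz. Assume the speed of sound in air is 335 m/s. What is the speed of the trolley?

Double Doppler shift off a moving reflector: f₂ = f₀ · (v + u)/(v − u) (u > 0 toward emitter).
Rearranging, u = v · (f₂ − f₀)/(f₂ + f₀) = 335 × -1.45/81.75 ≈ -5.9 m/s.
So the trolley is moving at 5.9 m/s away from the emitter.

5.9 m/s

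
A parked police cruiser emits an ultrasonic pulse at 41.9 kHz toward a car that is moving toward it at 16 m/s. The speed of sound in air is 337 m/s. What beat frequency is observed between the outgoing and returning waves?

4177 Hz

The car first receives the wave as a moving observer: f₁ = f₀ · (v + u)/v = 41.9 × (337 + 16)/337 ≈ 43.89 kHz.
On reflection it acts as a source moving toward the stationary detector: f₂ = f₁ · v/(v − u) = 43.89 × 337/321 ≈ 46.08 kHz.
Beat frequency (with f₀ = 41900 Hz): |f₂ − f₀| = 2u·f₀/(v − u) = 2 × 16 × 41900/321 ≈ 4177 Hz.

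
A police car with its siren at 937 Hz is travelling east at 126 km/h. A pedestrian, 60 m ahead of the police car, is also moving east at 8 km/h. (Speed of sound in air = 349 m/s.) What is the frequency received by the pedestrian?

126 km/h = 35 m/s; 8 km/h = 2.222 m/s.
The pedestrian is ahead, so the police car is moving toward it while the pedestrian is moving away from the police car.
With source approaching and observer receding, f' = f · (v − v_o)/(v − v_s).
f' = 937 × (349 − 2.222)/(349 − 35) = 937 × 346.78/314 ≈ 1035 Hz.

1035 Hz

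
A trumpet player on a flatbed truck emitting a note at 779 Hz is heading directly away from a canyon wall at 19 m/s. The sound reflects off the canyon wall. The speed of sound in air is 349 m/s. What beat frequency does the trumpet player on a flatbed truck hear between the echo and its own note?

The canyon wall receives the sound from a moving source: f₁ = f₀ · v/(v + v_e) = 779 × 349/368 ≈ 738.8 Hz.
On the return leg the trumpet player on a flatbed truck is a moving observer: f₂ = f₁ · (v − v_e)/v = 738.8 × 330/349 ≈ 698.6 Hz.
Beat against the emitted tone: |f₂ − f₀| = 2v_e·f₀/(v + v_e) = 2 × 19 × 779/368 ≈ 80 Hz.

80 Hz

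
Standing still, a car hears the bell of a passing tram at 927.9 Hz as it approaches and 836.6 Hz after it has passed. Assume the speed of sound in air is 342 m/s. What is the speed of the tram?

f₁/f₂ = (v + v_s)/(v − v_s), so v_s = v · (f₁ − f₂)/(f₁ + f₂).
v_s = 342 × (927.9 − 836.6)/(927.9 + 836.6) = 342 × 91.3/1764.5 ≈ 17.7 m/s.

17.7 m/s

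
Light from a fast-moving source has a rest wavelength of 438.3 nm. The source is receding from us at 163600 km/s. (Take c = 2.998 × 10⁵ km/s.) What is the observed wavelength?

β = v/c = 163600/299800 = 0.5457.
Relativistic Doppler for wavelength: λ' = λ₀ · √((1 + β)/(1 − β)).
λ' = 438.3 × √(1.5457/0.4543) = 438.3 × 1.84455 ≈ 808.5 nm.

808.5 nm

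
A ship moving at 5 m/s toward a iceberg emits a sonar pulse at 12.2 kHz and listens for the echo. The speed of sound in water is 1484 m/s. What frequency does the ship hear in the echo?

12.28 kHz

The iceberg receives the sound from a moving source: f₁ = f₀ · v/(v − v_e) = 12.2 × 1484/1479 ≈ 12.24 kHz.
On the return leg the ship is a moving observer: f₂ = f₁ · (v + v_e)/v = 12.24 × 1489/1484 ≈ 12.28 kHz.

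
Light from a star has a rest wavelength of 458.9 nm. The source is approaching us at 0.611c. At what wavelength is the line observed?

Relativistic Doppler for wavelength: λ' = λ₀ · √((1 − β)/(1 + β)).
λ' = 458.9 × √(0.3890/1.6110) = 458.9 × 0.49139 ≈ 225.5 nm.

225.5 nm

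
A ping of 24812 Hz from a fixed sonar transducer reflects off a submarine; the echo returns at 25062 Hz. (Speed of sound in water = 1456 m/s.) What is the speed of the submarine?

Double Doppler shift off a moving reflector: f₂ = f₀ · (v + u)/(v − u) (u > 0 toward emitter).
Rearranging, u = v · (f₂ − f₀)/(f₂ + f₀) = 1456 × 250/49874 ≈ 7.3 m/s.
So the submarine is moving at 7.3 m/s toward the emitter.

7.3 m/s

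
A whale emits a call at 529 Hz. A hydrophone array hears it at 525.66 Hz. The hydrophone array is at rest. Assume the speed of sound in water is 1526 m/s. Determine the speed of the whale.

f' < f, so the whale is receding.
f' = f · v/(v + v_s) ⇒ v_s = v · |1 − f/f'|.
v_s = 1526 × |1 − 529/525.66| = 1526 × 0.006354 ≈ 9.7 m/s.

9.7 m/s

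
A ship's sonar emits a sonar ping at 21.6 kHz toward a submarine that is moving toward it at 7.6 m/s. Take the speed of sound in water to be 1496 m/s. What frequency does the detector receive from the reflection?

The submarine first receives the wave as a moving observer: f₁ = f₀ · (v + u)/v = 21.6 × (1496 + 7.6)/1496 ≈ 21.7 kHz.
The reflection then acts as a moving source: f₂ = f₁ · v/(v − u) ≈ 21.8 kHz.
Equivalently f₂ = f₀ · (v + u)/(v − u).

21.8 kHz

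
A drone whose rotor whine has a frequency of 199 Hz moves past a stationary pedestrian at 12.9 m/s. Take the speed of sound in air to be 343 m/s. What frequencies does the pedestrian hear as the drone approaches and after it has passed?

207 Hz approaching; 192 Hz receding

Approaching: f₁ = f · v/(v − v_s) = 199 × 343/330.1 ≈ 207 Hz.
Receding: f₂ = f · v/(v + v_s) = 199 × 343/355.9 ≈ 192 Hz.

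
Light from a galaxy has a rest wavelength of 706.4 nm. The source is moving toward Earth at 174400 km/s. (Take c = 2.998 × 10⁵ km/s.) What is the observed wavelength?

363.3 nm

β = v/c = 174400/299800 = 0.5817.
Relativistic Doppler for wavelength: λ' = λ₀ · √((1 − β)/(1 + β)).
λ' = 706.4 × √(0.4183/1.5817) = 706.4 × 0.51424 ≈ 363.3 nm.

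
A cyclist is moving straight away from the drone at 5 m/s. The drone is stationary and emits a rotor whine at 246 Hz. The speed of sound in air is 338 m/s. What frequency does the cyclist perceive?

Moving observer, stationary source: f' = f · (v − v_o)/v.
f' = 246 × (338 − 5)/338 = 246 × 333/338 ≈ 242 Hz.

242 Hz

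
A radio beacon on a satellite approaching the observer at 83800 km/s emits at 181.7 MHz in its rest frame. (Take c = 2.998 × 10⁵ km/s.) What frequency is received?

β = v/c = 83800/299800 = 0.2795.
Relativistic Doppler for frequency: f' = f₀ · √((1 + β)/(1 − β)).
f' = 181.7 × √(1.2795/0.7205) = 181.7 × 1.33264 ≈ 242.1 MHz.

242.1 MHz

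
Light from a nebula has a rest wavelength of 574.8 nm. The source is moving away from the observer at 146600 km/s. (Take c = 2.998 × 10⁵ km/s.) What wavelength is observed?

β = v/c = 146600/299800 = 0.4890.
Relativistic Doppler for wavelength: λ' = λ₀ · √((1 + β)/(1 − β)).
λ' = 574.8 × √(1.4890/0.5110) = 574.8 × 1.70700 ≈ 981.2 nm.

981.2 nm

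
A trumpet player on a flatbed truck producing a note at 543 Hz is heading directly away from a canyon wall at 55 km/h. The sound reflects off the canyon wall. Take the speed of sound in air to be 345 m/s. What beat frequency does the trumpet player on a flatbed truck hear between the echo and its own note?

55 km/h = 15.28 m/s.
The canyon wall receives the sound from a moving source: f₁ = f₀ · v/(v + v_e) = 543 × 345/360.28 ≈ 520.0 Hz.
On the return leg the trumpet player on a flatbed truck is a moving observer: f₂ = f₁ · (v − v_e)/v = 520.0 × 329.72/345 ≈ 496.9 Hz.
Equivalently f₂ = f₀ · (v − v_e)/(v + v_e).
Beat against the emitted tone: |f₂ − f₀| = 2v_e·f₀/(v + v_e) = 2 × 15.28 × 543/360.28 ≈ 46.1 Hz.

46.1 Hz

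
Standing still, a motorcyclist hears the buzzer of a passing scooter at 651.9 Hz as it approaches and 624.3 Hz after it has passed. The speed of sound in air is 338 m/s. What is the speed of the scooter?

f₁/f₂ = (v + v_s)/(v − v_s), so v_s = v · (f₁ − f₂)/(f₁ + f₂).
v_s = 338 × (651.9 − 624.3)/(651.9 + 624.3) = 338 × 27.6/1276.2 ≈ 7.3 m/s.

7.3 m/s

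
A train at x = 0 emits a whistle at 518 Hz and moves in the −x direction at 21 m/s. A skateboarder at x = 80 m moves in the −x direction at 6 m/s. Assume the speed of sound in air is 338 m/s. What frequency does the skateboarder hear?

496 Hz

The observer lies on the +x side, so the source is heading away from the observer and the observer is heading toward the source.
Both move, so f' = f · (v + v_o)/(v + v_s).
f' = 518 × (338 + 6)/(338 + 21) = 518 × 344/359 ≈ 496 Hz.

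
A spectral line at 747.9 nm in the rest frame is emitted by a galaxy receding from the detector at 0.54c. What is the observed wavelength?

Relativistic Doppler for wavelength: λ' = λ₀ · √((1 + β)/(1 − β)).
λ' = 747.9 × √(1.5400/0.4600) = 747.9 × 1.82971 ≈ 1368.4 nm.

1368.4 nm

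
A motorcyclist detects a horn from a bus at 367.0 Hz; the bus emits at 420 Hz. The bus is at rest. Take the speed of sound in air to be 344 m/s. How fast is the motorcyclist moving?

f' < f, so the motorcyclist is receding.
f' = f · (v − v_o)/v ⇒ v_o = v · |f'/f − 1|.
v_o = 344 × |367.0/420 − 1| = 344 × 0.1262 ≈ 43 m/s.

43 m/s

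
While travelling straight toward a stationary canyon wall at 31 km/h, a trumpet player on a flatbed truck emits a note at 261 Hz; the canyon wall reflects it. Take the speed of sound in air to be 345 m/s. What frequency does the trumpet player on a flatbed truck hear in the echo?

31 km/h = 8.611 m/s.
The canyon wall receives the sound from a moving source: f₁ = f₀ · v/(v − v_e) = 261 × 345/336.39 ≈ 268 Hz.
On the return leg the trumpet player on a flatbed truck is a moving observer: f₂ = f₁ · (v + v_e)/v = 268 × 353.61/345 ≈ 274 Hz.
Equivalently f₂ = f₀ · (v + v_e)/(v − v_e).

274 Hz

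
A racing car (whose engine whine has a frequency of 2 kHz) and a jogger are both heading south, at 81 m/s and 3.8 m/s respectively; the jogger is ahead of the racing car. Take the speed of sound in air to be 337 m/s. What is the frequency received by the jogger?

The jogger is ahead, so the racing car is moving toward it while the jogger is moving away from the racing car.
With source approaching and observer receding, f' = f · (v − v_o)/(v − v_s).
f' = 2 × (337 − 3.8)/(337 − 81) = 2 × 333.2/256 ≈ 2.60 kHz.

2.60 kHz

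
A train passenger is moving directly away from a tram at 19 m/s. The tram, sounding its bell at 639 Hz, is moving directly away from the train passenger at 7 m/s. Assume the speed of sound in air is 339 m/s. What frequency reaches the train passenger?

591 Hz

General Doppler shift: f' = f · (v − v_o)/(v + v_s).
f' = 639 × (339 − 19)/(339 + 7) = 639 × 320/346 ≈ 591 Hz.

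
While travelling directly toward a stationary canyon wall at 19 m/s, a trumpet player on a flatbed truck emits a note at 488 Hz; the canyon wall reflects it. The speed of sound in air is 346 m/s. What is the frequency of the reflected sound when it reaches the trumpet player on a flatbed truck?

The canyon wall receives the sound from a moving source: f₁ = f₀ · v/(v − v_e) = 488 × 346/327 ≈ 516 Hz.
On the return leg the trumpet player on a flatbed truck is a moving observer: f₂ = f₁ · (v + v_e)/v = 516 × 365/346 ≈ 545 Hz.

545 Hz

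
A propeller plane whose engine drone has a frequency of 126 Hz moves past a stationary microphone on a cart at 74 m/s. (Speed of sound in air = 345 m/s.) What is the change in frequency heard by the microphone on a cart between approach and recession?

56.7 Hz

Approaching: f₁ = f · v/(v − v_s) = 126 × 345/271 ≈ 160.4 Hz.
Receding: f₂ = f · v/(v + v_s) = 126 × 345/419 ≈ 103.7 Hz.
Drop: f₁ − f₂ = 2f·v·v_s/(v² − v_s²) = 2 × 126 × 345 × 74/(345² − 74²) ≈ 56.7 Hz.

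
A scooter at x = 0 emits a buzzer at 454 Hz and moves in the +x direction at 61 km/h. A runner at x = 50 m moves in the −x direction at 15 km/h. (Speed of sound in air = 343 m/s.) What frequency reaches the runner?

483 Hz

61 km/h = 16.94 m/s; 15 km/h = 4.167 m/s.
The observer lies on the +x side, so the source is heading toward the observer and the observer is heading toward the source.
General Doppler shift: f' = f · (v + v_o)/(v − v_s).
f' = 454 × (343 + 4.167)/(343 − 16.94) = 454 × 347.17/326.06 ≈ 483 Hz.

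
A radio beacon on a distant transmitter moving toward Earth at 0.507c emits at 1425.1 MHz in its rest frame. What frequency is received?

2491.6 MHz

Relativistic Doppler for frequency: f' = f₀ · √((1 + β)/(1 − β)).
f' = 1425.1 × √(1.5070/0.4930) = 1425.1 × 1.74837 ≈ 2491.6 MHz.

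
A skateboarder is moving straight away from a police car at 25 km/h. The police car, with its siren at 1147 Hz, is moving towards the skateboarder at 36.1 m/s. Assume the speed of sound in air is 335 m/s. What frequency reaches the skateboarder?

25 km/h = 6.944 m/s.
With source approaching and observer receding, f' = f · (v − v_o)/(v − v_s).
f' = 1147 × (335 − 6.944)/(335 − 36.1) = 1147 × 328.06/298.9 ≈ 1259 Hz.

1259 Hz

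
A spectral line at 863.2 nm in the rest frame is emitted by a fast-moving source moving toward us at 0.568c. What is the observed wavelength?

Relativistic Doppler for wavelength: λ' = λ₀ · √((1 − β)/(1 + β)).
λ' = 863.2 × √(0.4320/1.5680) = 863.2 × 0.52489 ≈ 453.1 nm.

453.1 nm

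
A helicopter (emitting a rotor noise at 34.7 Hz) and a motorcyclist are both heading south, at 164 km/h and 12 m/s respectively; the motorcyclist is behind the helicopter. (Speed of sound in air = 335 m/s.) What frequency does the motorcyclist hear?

164 km/h = 45.56 m/s.
The motorcyclist is behind, so the helicopter is moving away from it while the motorcyclist is moving toward the helicopter.
Both move, so f' = f · (v + v_o)/(v + v_s).
f' = 34.7 × (335 + 12)/(335 + 45.56) = 34.7 × 347/380.56 ≈ 31.6 Hz.

31.6 Hz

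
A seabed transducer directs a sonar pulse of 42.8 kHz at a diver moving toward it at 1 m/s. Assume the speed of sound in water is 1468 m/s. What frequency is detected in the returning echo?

42.9 kHz

At the diver (a moving observer), f₁ = f₀ · (v + u)/v = 42.8 × 1469/1468 ≈ 42.8 kHz.
On reflection it acts as a source moving toward the stationary detector: f₂ = f₁ · v/(v − u) = 42.8 × 1468/1467 ≈ 42.9 kHz.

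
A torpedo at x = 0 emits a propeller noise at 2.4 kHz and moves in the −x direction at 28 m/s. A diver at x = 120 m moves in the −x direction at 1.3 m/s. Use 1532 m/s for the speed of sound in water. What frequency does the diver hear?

2.36 kHz

The observer lies on the +x side, so the source is heading away from the observer and the observer is heading toward the source.
Both move, so f' = f · (v + v_o)/(v + v_s).
f' = 2.4 × (1532 + 1.3)/(1532 + 28) = 2.4 × 1533.3/1560 ≈ 2.36 kHz.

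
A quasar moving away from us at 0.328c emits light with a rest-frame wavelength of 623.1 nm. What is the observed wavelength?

875.9 nm

Relativistic Doppler for wavelength: λ' = λ₀ · √((1 + β)/(1 − β)).
λ' = 623.1 × √(1.3280/0.6720) = 623.1 × 1.40577 ≈ 875.9 nm.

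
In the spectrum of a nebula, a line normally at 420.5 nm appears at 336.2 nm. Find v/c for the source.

0.220

λ'/λ₀ = 0.7995 < 1 (blueshift), so the source is approaching.
λ'/λ₀ = √((1 − β)/(1 + β)) for an approaching source ⇒ β = (1 − r²)/(1 + r²) with r = λ'/λ₀.
β = (1 − 0.6392)/(1 + 0.6392) ≈ 0.220.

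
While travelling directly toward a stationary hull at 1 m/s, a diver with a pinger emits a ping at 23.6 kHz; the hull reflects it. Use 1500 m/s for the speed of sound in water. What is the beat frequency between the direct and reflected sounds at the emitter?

The hull receives the sound from a moving source: f₁ = f₀ · v/(v − v_e) = 23.6 × 1500/1499 ≈ 23.6157 kHz.
On the return leg the diver with a pinger is a moving observer: f₂ = f₁ · (v + v_e)/v = 23.6157 × 1501/1500 ≈ 23.6315 kHz.
Beat against the emitted tone (with f₀ = 23600 Hz): |f₂ − f₀| = 2v_e·f₀/(v − v_e) = 2 × 1 × 23600/1499 ≈ 31.5 Hz.

31.5 Hz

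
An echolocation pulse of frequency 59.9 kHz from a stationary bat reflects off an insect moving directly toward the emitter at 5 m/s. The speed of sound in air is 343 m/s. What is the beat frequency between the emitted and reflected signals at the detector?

1772 Hz

At the insect (a moving observer), f₁ = f₀ · (v + u)/v = 59.9 × 348/343 ≈ 60.773 kHz.
On reflection it acts as a source moving toward the stationary detector: f₂ = f₁ · v/(v − u) = 60.773 × 343/338 ≈ 61.672 kHz.
Equivalently f₂ = f₀ · (v + u)/(v − u).
Beat frequency (with f₀ = 59900 Hz): |f₂ − f₀| = 2u·f₀/(v − u) = 2 × 5 × 59900/338 ≈ 1772 Hz.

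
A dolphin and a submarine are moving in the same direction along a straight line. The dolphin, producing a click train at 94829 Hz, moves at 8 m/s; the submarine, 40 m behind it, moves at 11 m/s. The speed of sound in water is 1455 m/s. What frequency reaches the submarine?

The submarine is behind, so the dolphin is moving away from it while the submarine is moving toward the dolphin.
With source receding and observer approaching, f' = f · (v + v_o)/(v + v_s).
f' = 94829 × (1455 + 11)/(1455 + 8) = 94829 × 1466/1463 ≈ 95023 Hz.

95023 Hz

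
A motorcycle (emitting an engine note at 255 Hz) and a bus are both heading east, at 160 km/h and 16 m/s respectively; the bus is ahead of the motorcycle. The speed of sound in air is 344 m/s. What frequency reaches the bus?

279 Hz

160 km/h = 44.44 m/s.
The bus is ahead, so the motorcycle is moving toward it while the bus is moving away from the motorcycle.
General Doppler shift: f' = f · (v − v_o)/(v − v_s).
f' = 255 × (344 − 16)/(344 − 44.44) = 255 × 328/299.56 ≈ 279 Hz.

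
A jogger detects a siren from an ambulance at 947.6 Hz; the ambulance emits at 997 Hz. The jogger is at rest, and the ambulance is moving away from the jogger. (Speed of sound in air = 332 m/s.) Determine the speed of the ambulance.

f' = f · v/(v + v_s) ⇒ v_s = v · |1 − f/f'|.
v_s = 332 × |1 − 997/947.6| = 332 × 0.05213 ≈ 17.3 m/s.

17.3 m/s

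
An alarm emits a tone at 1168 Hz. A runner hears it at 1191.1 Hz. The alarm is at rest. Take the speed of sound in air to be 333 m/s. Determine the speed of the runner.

f' > f, so the runner is approaching.
f' = f · (v + v_o)/v ⇒ v_o = v · |f'/f − 1|.
v_o = 333 × |1191.1/1168 − 1| = 333 × 0.01978 ≈ 6.6 m/s.

6.6 m/s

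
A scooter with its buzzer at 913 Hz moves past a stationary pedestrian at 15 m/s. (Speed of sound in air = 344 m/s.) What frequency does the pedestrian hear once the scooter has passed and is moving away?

Receding: f₂ = f · v/(v + v_s) = 913 × 344/359 ≈ 875 Hz.

875 Hz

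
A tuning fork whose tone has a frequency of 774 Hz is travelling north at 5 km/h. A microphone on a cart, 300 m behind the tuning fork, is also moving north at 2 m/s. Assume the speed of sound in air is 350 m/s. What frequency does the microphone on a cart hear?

775 Hz

5 km/h = 1.389 m/s.
The microphone on a cart is behind, so the tuning fork is moving away from it while the microphone on a cart is moving toward the tuning fork.
Both move, so f' = f · (v + v_o)/(v + v_s).
f' = 774 × (350 + 2)/(350 + 1.389) = 774 × 352/351.39 ≈ 775 Hz.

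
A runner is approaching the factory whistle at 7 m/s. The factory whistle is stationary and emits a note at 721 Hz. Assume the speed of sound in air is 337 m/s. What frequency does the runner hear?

736 Hz

Only the observer moves, toward the source, so f' = f · (v + v_o)/v.
f' = 721 × (337 + 7)/337 = 721 × 344/337 ≈ 736 Hz.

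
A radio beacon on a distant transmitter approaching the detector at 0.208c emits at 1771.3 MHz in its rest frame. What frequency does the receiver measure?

Relativistic Doppler for frequency: f' = f₀ · √((1 + β)/(1 − β)).
f' = 1771.3 × √(1.2080/0.7920) = 1771.3 × 1.23501 ≈ 2187.6 MHz.

2187.6 MHz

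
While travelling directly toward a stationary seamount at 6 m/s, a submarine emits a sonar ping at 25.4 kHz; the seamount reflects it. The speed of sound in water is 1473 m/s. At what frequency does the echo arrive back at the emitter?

The seamount receives the sound from a moving source: f₁ = f₀ · v/(v − v_e) = 25.4 × 1473/1467 ≈ 25.5 kHz.
On the return leg the submarine is a moving observer: f₂ = f₁ · (v + v_e)/v = 25.5 × 1479/1473 ≈ 25.6 kHz.

25.6 kHz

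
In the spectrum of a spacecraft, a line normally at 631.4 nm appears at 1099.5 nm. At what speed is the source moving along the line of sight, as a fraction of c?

λ'/λ₀ = 1.7414 > 1 (redshift), so the source is receding.
λ'/λ₀ = √((1 + β)/(1 − β)) for a receding source ⇒ β = (r² − 1)/(r² + 1) with r = λ'/λ₀.
β = (3.0324 − 1)/(3.0324 + 1) ≈ 0.504.

0.504c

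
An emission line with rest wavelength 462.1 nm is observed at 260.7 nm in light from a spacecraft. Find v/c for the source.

λ'/λ₀ = 0.5642 < 1 (blueshift), so the source is approaching.
λ'/λ₀ = √((1 − β)/(1 + β)) for an approaching source ⇒ β = (1 − r²)/(1 + r²) with r = λ'/λ₀.
β = (1 − 0.3183)/(1 + 0.3183) ≈ 0.517.

0.517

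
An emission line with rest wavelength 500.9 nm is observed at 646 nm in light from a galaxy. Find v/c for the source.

0.249c

λ'/λ₀ = 1.2897 > 1 (redshift), so the source is receding.
λ'/λ₀ = √((1 + β)/(1 − β)) for a receding source ⇒ β = (r² − 1)/(r² + 1) with r = λ'/λ₀.
β = (1.6633 − 1)/(1.6633 + 1) ≈ 0.249.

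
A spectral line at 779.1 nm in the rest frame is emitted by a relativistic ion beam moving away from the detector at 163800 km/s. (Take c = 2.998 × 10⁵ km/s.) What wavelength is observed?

β = v/c = 163800/299800 = 0.5464.
Relativistic Doppler for wavelength: λ' = λ₀ · √((1 + β)/(1 − β)).
λ' = 779.1 × √(1.5464/0.4536) = 779.1 × 1.84630 ≈ 1438.5 nm.

1438.5 nm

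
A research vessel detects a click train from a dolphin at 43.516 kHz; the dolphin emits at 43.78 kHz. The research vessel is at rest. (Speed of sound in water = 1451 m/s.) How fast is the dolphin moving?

8.8 m/s

f' < f, so the dolphin is receding.
f' = f · v/(v + v_s) ⇒ v_s = v · |1 − f/f'|.
v_s = 1451 × |1 − 43.78/43.516| = 1451 × 0.006067 ≈ 8.8 m/s.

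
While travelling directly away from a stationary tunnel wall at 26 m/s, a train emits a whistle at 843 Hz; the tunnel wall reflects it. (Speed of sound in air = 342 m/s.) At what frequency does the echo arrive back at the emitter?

724 Hz

The tunnel wall receives the sound from a moving source: f₁ = f₀ · v/(v + v_e) = 843 × 342/368 ≈ 783 Hz.
On the return leg the train is a moving observer: f₂ = f₁ · (v − v_e)/v = 783 × 316/342 ≈ 724 Hz.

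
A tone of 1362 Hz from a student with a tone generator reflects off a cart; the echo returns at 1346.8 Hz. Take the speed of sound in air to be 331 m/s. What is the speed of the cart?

1.86 m/s

Double Doppler shift off a moving reflector: f₂ = f₀ · (v + u)/(v − u) (u > 0 toward emitter).
Rearranging, u = v · (f₂ − f₀)/(f₂ + f₀) = 331 × -15.2/2708.8 ≈ -1.86 m/s.
So the cart is moving at 1.86 m/s away from the emitter.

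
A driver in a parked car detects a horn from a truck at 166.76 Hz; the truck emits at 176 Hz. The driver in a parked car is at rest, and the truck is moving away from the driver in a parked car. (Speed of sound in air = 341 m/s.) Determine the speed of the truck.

f' = f · v/(v + v_s) ⇒ v_s = v · |1 − f/f'|.
v_s = 341 × |1 − 176/166.76| = 341 × 0.05541 ≈ 18.9 m/s.

18.9 m/s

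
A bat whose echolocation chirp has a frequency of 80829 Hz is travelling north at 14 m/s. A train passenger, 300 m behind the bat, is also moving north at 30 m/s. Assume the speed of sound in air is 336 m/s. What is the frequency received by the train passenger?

The train passenger is behind, so the bat is moving away from it while the train passenger is moving toward the bat.
General Doppler shift: f' = f · (v + v_o)/(v + v_s).
f' = 80829 × (336 + 30)/(336 + 14) = 80829 × 366/350 ≈ 84524 Hz.

84524 Hz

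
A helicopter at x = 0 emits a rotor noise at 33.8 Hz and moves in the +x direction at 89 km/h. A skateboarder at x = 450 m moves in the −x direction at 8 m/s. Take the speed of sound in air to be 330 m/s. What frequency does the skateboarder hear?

37.4 Hz

89 km/h = 24.72 m/s.
The observer lies on the +x side, so the source is heading toward the observer and the observer is heading toward the source.
General Doppler shift: f' = f · (v + v_o)/(v − v_s).
f' = 33.8 × (330 + 8)/(330 − 24.72) = 33.8 × 338/305.28 ≈ 37.4 Hz.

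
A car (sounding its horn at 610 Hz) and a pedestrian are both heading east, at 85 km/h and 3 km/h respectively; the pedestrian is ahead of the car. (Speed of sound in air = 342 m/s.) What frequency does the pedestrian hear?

85 km/h = 23.61 m/s; 3 km/h = 0.8333 m/s.
The pedestrian is ahead, so the car is moving toward it while the pedestrian is moving away from the car.
General Doppler shift: f' = f · (v − v_o)/(v − v_s).
f' = 610 × (342 − 0.8333)/(342 − 23.61) = 610 × 341.17/318.39 ≈ 654 Hz.

654 Hz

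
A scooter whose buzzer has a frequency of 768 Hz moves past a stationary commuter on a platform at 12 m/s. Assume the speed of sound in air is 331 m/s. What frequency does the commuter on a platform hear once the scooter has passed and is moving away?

Receding: f₂ = f · v/(v + v_s) = 768 × 331/343 ≈ 741 Hz.

741 Hz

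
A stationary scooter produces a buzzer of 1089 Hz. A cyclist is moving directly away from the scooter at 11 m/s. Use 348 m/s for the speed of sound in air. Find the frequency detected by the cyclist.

Only the observer moves, away from the source, so f' = f · (v − v_o)/v.
f' = 1089 × (348 − 11)/348 = 1089 × 337/348 ≈ 1055 Hz.

1055 Hz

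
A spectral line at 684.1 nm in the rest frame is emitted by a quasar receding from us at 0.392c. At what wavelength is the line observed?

Relativistic Doppler for wavelength: λ' = λ₀ · √((1 + β)/(1 − β)).
λ' = 684.1 × √(1.3920/0.6080) = 684.1 × 1.51310 ≈ 1035.1 nm.

1035.1 nm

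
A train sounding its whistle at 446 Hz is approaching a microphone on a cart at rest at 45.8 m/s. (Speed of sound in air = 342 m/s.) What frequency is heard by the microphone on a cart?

515 Hz

Only the source moves, toward the listener, so f' = f · v/(v − v_s).
f' = 446 × 342/(342 − 45.8) = 446 × 342/296.2 ≈ 515 Hz.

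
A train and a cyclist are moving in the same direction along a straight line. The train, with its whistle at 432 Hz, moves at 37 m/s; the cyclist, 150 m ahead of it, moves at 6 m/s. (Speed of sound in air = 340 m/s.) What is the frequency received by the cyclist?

476 Hz

The cyclist is ahead, so the train is moving toward it while the cyclist is moving away from the train.
General Doppler shift: f' = f · (v − v_o)/(v − v_s).
f' = 432 × (340 − 6)/(340 − 37) = 432 × 334/303 ≈ 476 Hz.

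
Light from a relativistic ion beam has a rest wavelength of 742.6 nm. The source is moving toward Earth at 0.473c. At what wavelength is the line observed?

444.2 nm

Relativistic Doppler for wavelength: λ' = λ₀ · √((1 − β)/(1 + β)).
λ' = 742.6 × √(0.5270/1.4730) = 742.6 × 0.59814 ≈ 444.2 nm.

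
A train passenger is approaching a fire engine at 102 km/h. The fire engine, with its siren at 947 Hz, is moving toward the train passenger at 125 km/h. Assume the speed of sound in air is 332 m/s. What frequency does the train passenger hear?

1148 Hz

125 km/h = 34.72 m/s; 102 km/h = 28.33 m/s.
With source approaching and observer approaching, f' = f · (v + v_o)/(v − v_s).
f' = 947 × (332 + 28.33)/(332 − 34.72) = 947 × 360.33/297.28 ≈ 1148 Hz.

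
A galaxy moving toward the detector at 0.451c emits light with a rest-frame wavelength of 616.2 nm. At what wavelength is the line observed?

379.0 nm

Relativistic Doppler for wavelength: λ' = λ₀ · √((1 − β)/(1 + β)).
λ' = 616.2 × √(0.5490/1.4510) = 616.2 × 0.61511 ≈ 379.0 nm.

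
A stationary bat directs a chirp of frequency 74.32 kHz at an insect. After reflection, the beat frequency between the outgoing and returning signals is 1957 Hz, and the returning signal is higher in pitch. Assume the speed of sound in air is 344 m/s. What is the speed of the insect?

Double Doppler shift off a moving reflector: f₂ = f₀ · (v + u)/(v − u) (u > 0 toward emitter).
Returning signal is higher, so f₂ = f₀ + Δf = 74320 + 1957 = 76277 Hz.
Rearranging, u = v · (f₂ − f₀)/(f₂ + f₀) = 344 × 1957/150597 ≈ 4.5 m/s.
So the insect is moving at 4.5 m/s toward the emitter.

4.5 m/s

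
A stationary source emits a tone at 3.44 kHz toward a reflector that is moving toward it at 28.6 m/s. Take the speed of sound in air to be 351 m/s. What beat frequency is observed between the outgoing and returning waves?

The reflector first receives the wave as a moving observer: f₁ = f₀ · (v + u)/v = 3.44 × (351 + 28.6)/351 ≈ 3.720 kHz.
On reflection it acts as a source moving toward the stationary detector: f₂ = f₁ · v/(v − u) = 3.720 × 351/322.4 ≈ 4.050 kHz.
Equivalently f₂ = f₀ · (v + u)/(v − u).
Beat frequency (with f₀ = 3440 Hz): |f₂ − f₀| = 2u·f₀/(v − u) = 2 × 28.6 × 3440/322.4 ≈ 610 Hz.

610 Hz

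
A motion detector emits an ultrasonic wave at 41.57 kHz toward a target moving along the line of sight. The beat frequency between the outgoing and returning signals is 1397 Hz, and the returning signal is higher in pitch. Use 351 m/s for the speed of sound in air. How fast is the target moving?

Double Doppler shift off a moving reflector: f₂ = f₀ · (v + u)/(v − u) (u > 0 toward emitter).
Returning signal is higher, so f₂ = f₀ + Δf = 41570 + 1397 = 42967 Hz.
Rearranging, u = v · (f₂ − f₀)/(f₂ + f₀) = 351 × 1397/84537 ≈ 5.8 m/s.
So the target is moving at 5.8 m/s toward the emitter.

5.8 m/s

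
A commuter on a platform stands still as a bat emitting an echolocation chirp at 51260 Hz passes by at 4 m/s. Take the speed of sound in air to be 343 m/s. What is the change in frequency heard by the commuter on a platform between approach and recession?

1196 Hz

Approaching: f₁ = f · v/(v − v_s) = 51260 × 343/339 ≈ 51865 Hz.
Receding: f₂ = f · v/(v + v_s) = 51260 × 343/347 ≈ 50669 Hz.
Drop: f₁ − f₂ = 2f·v·v_s/(v² − v_s²) = 2 × 51260 × 343 × 4/(343² − 4²) ≈ 1196 Hz.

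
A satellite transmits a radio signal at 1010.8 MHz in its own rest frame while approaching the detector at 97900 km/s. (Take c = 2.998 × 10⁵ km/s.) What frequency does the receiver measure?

β = v/c = 97900/299800 = 0.3266.
Relativistic Doppler for frequency: f' = f₀ · √((1 + β)/(1 − β)).
f' = 1010.8 × √(1.3266/0.6734) = 1010.8 × 1.40349 ≈ 1418.6 MHz.

1418.6 MHz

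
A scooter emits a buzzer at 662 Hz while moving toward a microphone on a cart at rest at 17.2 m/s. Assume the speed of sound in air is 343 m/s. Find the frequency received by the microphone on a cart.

Only the source moves, toward the listener, so f' = f · v/(v − v_s).
f' = 662 × 343/(343 − 17.2) = 662 × 343/325.8 ≈ 697 Hz.

697 Hz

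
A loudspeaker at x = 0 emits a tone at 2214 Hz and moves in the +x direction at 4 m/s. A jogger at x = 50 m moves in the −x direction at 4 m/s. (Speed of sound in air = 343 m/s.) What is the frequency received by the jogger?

The observer lies on the +x side, so the source is heading toward the observer and the observer is heading toward the source.
With source approaching and observer approaching, f' = f · (v + v_o)/(v − v_s).
f' = 2214 × (343 + 4)/(343 − 4) = 2214 × 347/339 ≈ 2266 Hz.

2266 Hz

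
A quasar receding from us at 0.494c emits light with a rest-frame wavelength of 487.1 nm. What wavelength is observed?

837.0 nm

Relativistic Doppler for wavelength: λ' = λ₀ · √((1 + β)/(1 − β)).
λ' = 487.1 × √(1.4940/0.5060) = 487.1 × 1.71830 ≈ 837.0 nm.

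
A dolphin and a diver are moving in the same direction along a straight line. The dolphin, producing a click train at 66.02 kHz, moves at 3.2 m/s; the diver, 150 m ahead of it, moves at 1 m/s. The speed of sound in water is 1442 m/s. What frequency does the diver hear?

The diver is ahead, so the dolphin is moving toward it while the diver is moving away from the dolphin.
Both move, so f' = f · (v − v_o)/(v − v_s).
f' = 66.02 × (1442 − 1)/(1442 − 3.2) = 66.02 × 1441/1438.8 ≈ 66.1 kHz.

66.1 kHz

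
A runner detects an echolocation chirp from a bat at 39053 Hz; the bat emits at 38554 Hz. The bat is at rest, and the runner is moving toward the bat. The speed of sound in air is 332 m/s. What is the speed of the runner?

f' = f · (v + v_o)/v ⇒ v_o = v · |f'/f − 1|.
v_o = 332 × |39053/38554 − 1| = 332 × 0.01294 ≈ 4.3 m/s.

4.3 m/s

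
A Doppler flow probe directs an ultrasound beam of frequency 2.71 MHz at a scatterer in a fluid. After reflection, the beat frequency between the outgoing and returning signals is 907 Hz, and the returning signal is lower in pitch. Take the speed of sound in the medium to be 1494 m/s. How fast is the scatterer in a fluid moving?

Double Doppler shift off a moving reflector: f₂ = f₀ · (v + u)/(v − u) (u > 0 toward emitter).
Returning signal is lower, so f₂ = f₀ − Δf = 2710000 − 907 = 2709093 Hz.
Rearranging, u = v · (f₂ − f₀)/(f₂ + f₀) = 1494 × -907/5419093 ≈ -0.25 m/s.
So the scatterer in a fluid is moving at 0.25 m/s away from the emitter.

0.25 m/s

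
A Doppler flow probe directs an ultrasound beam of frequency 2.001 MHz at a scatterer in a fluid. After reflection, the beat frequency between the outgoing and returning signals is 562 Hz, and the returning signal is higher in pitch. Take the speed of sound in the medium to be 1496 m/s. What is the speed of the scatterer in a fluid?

0.21 m/s

Double Doppler shift off a moving reflector: f₂ = f₀ · (v + u)/(v − u) (u > 0 toward emitter).
Returning signal is higher, so f₂ = f₀ + Δf = 2001000 + 562 = 2001562 Hz.
Rearranging, u = v · (f₂ − f₀)/(f₂ + f₀) = 1496 × 562/4002562 ≈ 0.21 m/s.
So the scatterer in a fluid is moving at 0.21 m/s toward the emitter.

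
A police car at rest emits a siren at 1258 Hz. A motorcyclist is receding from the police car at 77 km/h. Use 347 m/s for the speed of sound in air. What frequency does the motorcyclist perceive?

77 km/h = 21.39 m/s.
Moving observer, stationary source: f' = f · (v − v_o)/v.
f' = 1258 × (347 − 21.39)/347 = 1258 × 325.61/347 ≈ 1180 Hz.

1180 Hz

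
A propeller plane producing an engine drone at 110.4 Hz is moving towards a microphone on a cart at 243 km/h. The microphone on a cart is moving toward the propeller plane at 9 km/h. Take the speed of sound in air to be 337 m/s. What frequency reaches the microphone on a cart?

243 km/h = 67.5 m/s; 9 km/h = 2.5 m/s.
General Doppler shift: f' = f · (v + v_o)/(v − v_s).
f' = 110.4 × (337 + 2.5)/(337 − 67.5) = 110.4 × 339.5/269.5 ≈ 139 Hz.

139 Hz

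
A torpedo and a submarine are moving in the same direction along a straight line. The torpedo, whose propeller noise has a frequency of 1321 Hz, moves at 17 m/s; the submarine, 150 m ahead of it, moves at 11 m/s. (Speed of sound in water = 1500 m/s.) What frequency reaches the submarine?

1326 Hz

The submarine is ahead, so the torpedo is moving toward it while the submarine is moving away from the torpedo.
General Doppler shift: f' = f · (v − v_o)/(v − v_s).
f' = 1321 × (1500 − 11)/(1500 − 17) = 1321 × 1489/1483 ≈ 1326 Hz.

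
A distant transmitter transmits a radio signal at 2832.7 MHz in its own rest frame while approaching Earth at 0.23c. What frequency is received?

3580.2 MHz

Relativistic Doppler for frequency: f' = f₀ · √((1 + β)/(1 − β)).
f' = 2832.7 × √(1.2300/0.7700) = 2832.7 × 1.26388 ≈ 3580.2 MHz.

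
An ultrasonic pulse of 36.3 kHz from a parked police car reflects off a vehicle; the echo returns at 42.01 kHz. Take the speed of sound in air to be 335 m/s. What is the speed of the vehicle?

24.4 m/s

Double Doppler shift off a moving reflector: f₂ = f₀ · (v + u)/(v − u) (u > 0 toward emitter).
Rearranging, u = v · (f₂ − f₀)/(f₂ + f₀) = 335 × 5.71/78.31 ≈ 24.4 m/s.
So the vehicle is moving at 24.4 m/s toward the emitter.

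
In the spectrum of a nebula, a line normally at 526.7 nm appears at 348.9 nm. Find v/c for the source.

λ'/λ₀ = 0.6624 < 1 (blueshift), so the source is approaching.
λ'/λ₀ = √((1 − β)/(1 + β)) for an approaching source ⇒ β = (1 − r²)/(1 + r²) with r = λ'/λ₀.
β = (1 − 0.4388)/(1 + 0.4388) ≈ 0.390.

0.390c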